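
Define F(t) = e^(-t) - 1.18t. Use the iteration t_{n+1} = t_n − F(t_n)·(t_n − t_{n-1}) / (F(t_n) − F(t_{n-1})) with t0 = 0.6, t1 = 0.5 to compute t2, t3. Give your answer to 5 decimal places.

0.50941, 0.50927

F(0.6) = -0.1591884, F(0.5) = 0.0165307
t2 = 0.5000000 − 0.0165307·(0.5000000 − 0.6000000) / (0.0165307 − (-0.1591884)) = 0.5000000 − (-0.0016531)/(0.1757190) = 0.5094074
F(0.5094074) = -0.0002493
t3 = 0.5094074 − (-0.0002493)·(0.5094074 − 0.5000000) / (-0.0002493 − 0.0165307) = 0.5094074 − (-0.0000023)/(-0.0167799) = 0.5092677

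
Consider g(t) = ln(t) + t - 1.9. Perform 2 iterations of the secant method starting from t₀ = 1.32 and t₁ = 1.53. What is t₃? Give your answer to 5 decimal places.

1.49672

g(1.32) = -0.3023683, g(1.53) = 0.0552677
t₂ = 1.5300000 − 0.0552677·(1.5300000 − 1.3200000) / (0.0552677 − (-0.3023683)) = 1.5300000 − (0.0116062)/(0.3576360) = 1.4975474
g(1.4975474) = 0.0013761
t₃ = 1.4975474 − 0.0013761·(1.4975474 − 1.5300000) / (0.0013761 − 0.0552677) = 1.4975474 − (-0.0000447)/(-0.0538917) = 1.4967187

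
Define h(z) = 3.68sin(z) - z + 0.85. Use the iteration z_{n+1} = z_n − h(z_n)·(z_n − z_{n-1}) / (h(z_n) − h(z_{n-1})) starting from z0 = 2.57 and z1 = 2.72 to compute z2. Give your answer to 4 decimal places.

2.6340

h(2.57) = 0.270778, h(2.72) = -0.364092
z2 = 2.720000 − (-0.364092)·(2.720000 − 2.570000) / (-0.364092 − 0.270778) = 2.720000 − (-0.054614)/(-0.634870) = 2.633976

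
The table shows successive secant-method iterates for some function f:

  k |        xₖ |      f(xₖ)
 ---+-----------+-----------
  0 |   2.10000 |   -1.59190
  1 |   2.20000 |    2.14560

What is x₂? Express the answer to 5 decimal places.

x₂ = 2.20000 − 2.14560·(2.20000 − 2.10000) / (2.14560 − (-1.59190))
   = 2.20000 − (0.2145600)/(3.7375000) = 2.1425926

2.14259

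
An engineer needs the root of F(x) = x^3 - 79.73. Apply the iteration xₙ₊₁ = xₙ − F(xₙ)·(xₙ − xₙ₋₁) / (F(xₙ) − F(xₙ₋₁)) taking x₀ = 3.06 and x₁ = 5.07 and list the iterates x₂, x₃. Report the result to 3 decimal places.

4.070, 4.266

F(3.06) = -51.07738, F(5.07) = 50.59384
x₂ = 5.07000 − 50.59384·(5.07000 − 3.06000) / (50.59384 − (-51.07738)) = 5.07000 − (101.69362)/(101.67123) = 4.06978
F(4.06978) = -12.32180
x₃ = 4.06978 − (-12.32180)·(4.06978 − 5.07000) / (-12.32180 − 50.59384) = 4.06978 − (12.32452)/(-62.91565) = 4.26567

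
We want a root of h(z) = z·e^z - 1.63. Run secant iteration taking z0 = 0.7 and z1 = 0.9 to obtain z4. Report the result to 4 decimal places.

h(0.7) = -0.220373, h(0.9) = 0.583643
z2 = 0.900000 − 0.583643·(0.900000 − 0.700000) / (0.583643 − (-0.220373)) = 0.900000 − (0.116729)/(0.804016) = 0.754818
h(0.754818) = -0.024332
z3 = 0.754818 − (-0.024332)·(0.754818 − 0.900000) / (-0.024332 − 0.583643) = 0.754818 − (0.003533)/(-0.607975) = 0.760629
h(0.760629) = -0.002543
z4 = 0.760629 − (-0.002543)·(0.760629 − 0.754818) / (-0.002543 − (-0.024332)) = 0.760629 − (-0.000015)/(0.021789) = 0.761307

0.7613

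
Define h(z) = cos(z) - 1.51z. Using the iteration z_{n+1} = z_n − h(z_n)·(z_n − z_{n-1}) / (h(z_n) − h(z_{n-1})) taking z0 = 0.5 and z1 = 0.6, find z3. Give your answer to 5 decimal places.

0.56081

h(0.5) = 0.1225826, h(0.6) = -0.0806644
z2 = 0.6000000 − (-0.0806644)·(0.6000000 − 0.5000000) / (-0.0806644 − 0.1225826) = 0.6000000 − (-0.0080664)/(-0.2032469) = 0.5603121
h(0.5603121) = 0.0010180
z3 = 0.5603121 − 0.0010180·(0.5603121 − 0.6000000) / (0.0010180 − (-0.0806644)) = 0.5603121 − (-0.0000404)/(0.0816823) = 0.5608067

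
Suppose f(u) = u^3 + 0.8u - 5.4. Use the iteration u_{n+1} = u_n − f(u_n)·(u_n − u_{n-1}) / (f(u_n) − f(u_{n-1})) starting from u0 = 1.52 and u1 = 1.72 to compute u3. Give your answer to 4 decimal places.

f(1.52) = -0.672192, f(1.72) = 1.064448
u2 = 1.720000 − 1.064448·(1.720000 − 1.520000) / (1.064448 − (-0.672192)) = 1.720000 − (0.212890)/(1.736640) = 1.597413
f(1.597413) = -0.045906
u3 = 1.597413 − (-0.045906)·(1.597413 − 1.720000) / (-0.045906 − 1.064448) = 1.597413 − (0.005628)/(-1.110354) = 1.602481

1.6025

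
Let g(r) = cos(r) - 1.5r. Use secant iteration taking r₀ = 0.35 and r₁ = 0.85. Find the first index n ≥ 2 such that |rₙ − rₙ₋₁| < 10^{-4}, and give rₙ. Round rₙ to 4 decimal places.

n = 5, rₙ = 0.5636

g(0.35) = 0.414373, g(0.85) = -0.615017
r₂ = 0.850000 − (-0.615017)·(0.500000)/(-1.029390) = 0.551271;  |Δ| = 0.298729
g(0.551271) = 0.024953
r₃ = 0.551271 − 0.024953·(-0.298729)/(0.639970) = 0.562919;  |Δ| = 0.011648
g(0.562919) = 0.001323
r₄ = 0.562919 − 0.001323·(0.011648)/(-0.023630) = 0.563571;  |Δ| = 0.000652
g(0.563571) = -0.000003
r₅ = 0.563571 − (-0.000003)·(0.000652)/(-0.001326) = 0.563569;  |Δ| = 0.000002
|r₅ − r₄| = 0.000002 < 10^{-4}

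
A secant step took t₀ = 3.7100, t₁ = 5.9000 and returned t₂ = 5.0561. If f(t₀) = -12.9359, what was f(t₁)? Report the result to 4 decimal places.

8.1098

The secant line through (3.7100, -12.9359) and (5.9000, f(t₁)) crosses zero at t₂ = 5.0561.
So (3.7100, -12.9359), (5.9000, f(t₁)), (5.0561, 0) are collinear:
f(t₁) = -12.9359 · (5.9000 − 5.0561) / (3.7100 − 5.0561) = -12.9359 · (0.843900)/(-1.346100) = 8.109803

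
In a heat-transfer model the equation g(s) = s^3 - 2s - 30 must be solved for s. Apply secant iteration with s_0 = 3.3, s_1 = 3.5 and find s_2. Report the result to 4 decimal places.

g(3.3) = -0.663000, g(3.5) = 5.875000
s_2 = 3.500000 − 5.875000·(3.500000 − 3.300000) / (5.875000 − (-0.663000)) = 3.500000 − (1.175000)/(6.538000) = 3.320281

3.3203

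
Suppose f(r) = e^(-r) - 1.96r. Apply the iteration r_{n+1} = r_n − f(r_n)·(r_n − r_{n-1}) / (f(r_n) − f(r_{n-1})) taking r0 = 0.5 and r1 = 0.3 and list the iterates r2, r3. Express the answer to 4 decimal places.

f(0.5) = -0.373469, f(0.3) = 0.152818
r2 = 0.300000 − 0.152818·(0.300000 − 0.500000) / (0.152818 − (-0.373469)) = 0.300000 − (-0.030564)/(0.526288) = 0.358074
f(0.358074) = -0.002804
r3 = 0.358074 − (-0.002804)·(0.358074 − 0.300000) / (-0.002804 − 0.152818) = 0.358074 − (-0.000163)/(-0.155622) = 0.357028

0.3581, 0.3570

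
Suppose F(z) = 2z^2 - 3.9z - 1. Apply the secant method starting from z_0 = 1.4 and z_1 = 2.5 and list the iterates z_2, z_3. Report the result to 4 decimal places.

F(1.4) = -2.540000, F(2.5) = 1.750000
z_2 = 2.500000 − 1.750000·(2.500000 − 1.400000) / (1.750000 − (-2.540000)) = 2.500000 − (1.925000)/(4.290000) = 2.051282
F(2.051282) = -0.584484
z_3 = 2.051282 − (-0.584484)·(2.051282 − 2.500000) / (-0.584484 − 1.750000) = 2.051282 − (0.262268)/(-2.334484) = 2.163627

2.0513, 2.1636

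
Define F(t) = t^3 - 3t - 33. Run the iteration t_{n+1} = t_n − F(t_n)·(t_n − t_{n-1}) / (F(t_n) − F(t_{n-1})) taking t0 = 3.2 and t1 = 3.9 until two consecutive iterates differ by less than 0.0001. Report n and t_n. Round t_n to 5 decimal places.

n = 5, t_n = 3.51841

F(3.2) = -9.8320000, F(3.9) = 14.6190000
t2 = 3.9000000 − 14.6190000·(0.7000000)/(24.4510000) = 3.4814772;  |Δ| = 0.4185228
F(3.4814772) = -1.2465470
t3 = 3.4814772 − (-1.2465470)·(-0.4185228)/(-15.8655470) = 3.5143603;  |Δ| = 0.0328831
F(3.5143603) = -0.1381704
t4 = 3.5143603 − (-0.1381704)·(0.0328831)/(1.1083766) = 3.5184595;  |Δ| = 0.0040992
F(3.5184595) = 0.0015939
t5 = 3.5184595 − 0.0015939·(0.0040992)/(0.1397643) = 3.5184128;  |Δ| = 0.0000467
|t5 − t4| = 0.0000467 < 0.0001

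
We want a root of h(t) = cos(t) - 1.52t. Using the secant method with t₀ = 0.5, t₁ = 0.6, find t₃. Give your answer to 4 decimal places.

h(0.5) = 0.117583, h(0.6) = -0.086664
t₂ = 0.600000 − (-0.086664)·(0.600000 − 0.500000) / (-0.086664 − 0.117583) = 0.600000 − (-0.008666)/(-0.204247) = 0.557569
h(0.557569) = 0.001039
t₃ = 0.557569 − 0.001039·(0.557569 − 0.600000) / (0.001039 − (-0.086664)) = 0.557569 − (-0.000044)/(0.087704) = 0.558072

0.5581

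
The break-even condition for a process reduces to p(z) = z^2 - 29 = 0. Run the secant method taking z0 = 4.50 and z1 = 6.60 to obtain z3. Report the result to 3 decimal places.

p(4.50) = -8.75000, p(6.60) = 14.56000
z2 = 6.60000 − 14.56000·(6.60000 − 4.50000) / (14.56000 − (-8.75000)) = 6.60000 − (30.57600)/(23.31000) = 5.28829
p(5.28829) = -1.03401
z3 = 5.28829 − (-1.03401)·(5.28829 − 6.60000) / (-1.03401 − 14.56000) = 5.28829 − (1.35632)/(-15.59401) = 5.37527

5.375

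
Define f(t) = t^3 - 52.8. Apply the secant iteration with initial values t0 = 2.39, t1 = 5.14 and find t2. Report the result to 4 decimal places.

3.2714

f(2.39) = -39.148081, f(5.14) = 82.996744
t2 = 5.140000 − 82.996744·(5.140000 − 2.390000) / (82.996744 − (-39.148081)) = 5.140000 − (228.241046)/(122.144825) = 3.271390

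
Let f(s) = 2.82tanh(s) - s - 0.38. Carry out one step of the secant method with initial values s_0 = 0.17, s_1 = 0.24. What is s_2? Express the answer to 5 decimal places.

0.21412

f(0.17) = -0.0751655, f(0.24) = 0.0440980
s_2 = 0.2400000 − 0.0440980·(0.2400000 − 0.1700000) / (0.0440980 − (-0.0751655)) = 0.2400000 − (0.0030869)/(0.1192635) = 0.2141173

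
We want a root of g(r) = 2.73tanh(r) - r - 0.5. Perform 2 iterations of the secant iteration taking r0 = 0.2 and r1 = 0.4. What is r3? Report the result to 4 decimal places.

0.3029

g(0.2) = -0.161165, g(0.4) = 0.137261
r2 = 0.400000 − 0.137261·(0.400000 − 0.200000) / (0.137261 − (-0.161165)) = 0.400000 − (0.027452)/(0.298426) = 0.308010
g(0.308010) = 0.007238
r3 = 0.308010 − 0.007238·(0.308010 − 0.400000) / (0.007238 − 0.137261) = 0.308010 − (-0.000666)/(-0.130022) = 0.302889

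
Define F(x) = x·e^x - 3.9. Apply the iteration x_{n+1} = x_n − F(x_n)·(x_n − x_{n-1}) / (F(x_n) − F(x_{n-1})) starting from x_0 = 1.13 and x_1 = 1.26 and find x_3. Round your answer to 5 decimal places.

F(1.13) = -0.4019082, F(1.26) = 0.5420311
x_2 = 1.2600000 − 0.5420311·(1.2600000 − 1.1300000) / (0.5420311 − (-0.4019082)) = 1.2600000 − (0.0704640)/(0.9439392) = 1.1853511
F(1.1853511) = -0.0217265
x_3 = 1.1853511 − (-0.0217265)·(1.1853511 − 1.2600000) / (-0.0217265 − 0.5420311) = 1.1853511 − (0.0016219)/(-0.5637575) = 1.1882280

1.18823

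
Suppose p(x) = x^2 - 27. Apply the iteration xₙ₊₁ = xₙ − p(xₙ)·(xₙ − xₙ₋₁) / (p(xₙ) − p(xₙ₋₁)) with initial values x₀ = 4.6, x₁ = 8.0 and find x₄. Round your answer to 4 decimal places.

p(4.6) = -5.840000, p(8.0) = 37.000000
x₂ = 8.000000 − 37.000000·(8.000000 − 4.600000) / (37.000000 − (-5.840000)) = 8.000000 − (125.800000)/(42.840000) = 5.063492
p(5.063492) = -1.361048
x₃ = 5.063492 − (-1.361048)·(5.063492 − 8.000000) / (-1.361048 − 37.000000) = 5.063492 − (3.996729)/(-38.361048) = 5.167679
p(5.167679) = -0.295091
x₄ = 5.167679 − (-0.295091)·(5.167679 − 5.063492) / (-0.295091 − (-1.361048)) = 5.167679 − (-0.030745)/(1.065957) = 5.196522

5.1965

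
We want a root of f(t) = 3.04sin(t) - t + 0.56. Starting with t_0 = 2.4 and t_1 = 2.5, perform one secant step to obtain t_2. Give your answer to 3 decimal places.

2.464

f(2.4) = 0.21341, f(2.5) = -0.12064
t_2 = 2.50000 − (-0.12064)·(2.50000 − 2.40000) / (-0.12064 − 0.21341) = 2.50000 − (-0.01206)/(-0.33405) = 2.46388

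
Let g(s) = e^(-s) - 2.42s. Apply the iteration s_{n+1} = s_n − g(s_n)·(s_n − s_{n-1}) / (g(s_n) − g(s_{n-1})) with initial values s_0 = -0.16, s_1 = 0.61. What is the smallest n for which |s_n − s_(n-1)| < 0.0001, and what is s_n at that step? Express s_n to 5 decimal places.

n = 5, s_n = 0.30469

g(-0.16) = 1.5607109, g(0.61) = -0.9328491
s_2 = 0.6100000 − (-0.9328491)·(0.7700000)/(-2.4935600) = 0.3219404;  |Δ| = 0.2880596
g(0.3219404) = -0.0543545
s_3 = 0.3219404 − (-0.0543545)·(-0.2880596)/(0.8784947) = 0.3041175;  |Δ| = 0.0178229
g(0.3041175) = 0.0018097
s_4 = 0.3041175 − 0.0018097·(-0.0178229)/(0.0561642) = 0.3046918;  |Δ| = 0.0005743
g(0.3046918) = -0.0000036
s_5 = 0.3046918 − (-0.0000036)·(0.0005743)/(-0.0018134) = 0.3046907;  |Δ| = 0.0000012
|s_5 − s_4| = 0.0000012 < 0.0001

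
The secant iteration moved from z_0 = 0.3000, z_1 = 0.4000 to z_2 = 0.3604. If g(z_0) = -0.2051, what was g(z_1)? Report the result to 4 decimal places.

The secant line through (0.3000, -0.2051) and (0.4000, g(z_1)) crosses zero at z_2 = 0.3604.
So (0.3000, -0.2051), (0.4000, g(z_1)), (0.3604, 0) are collinear:
g(z_1) = -0.2051 · (0.4000 − 0.3604) / (0.3000 − 0.3604) = -0.2051 · (0.039600)/(-0.060400) = 0.134470

0.1345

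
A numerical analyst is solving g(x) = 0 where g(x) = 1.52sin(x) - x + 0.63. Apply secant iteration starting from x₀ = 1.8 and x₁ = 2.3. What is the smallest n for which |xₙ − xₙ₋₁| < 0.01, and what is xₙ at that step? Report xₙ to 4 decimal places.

n = 4, xₙ = 2.0074

g(1.8) = 0.310248, g(2.3) = -0.536528
x₂ = 2.300000 − (-0.536528)·(0.500000)/(-0.846776) = 1.983194;  |Δ| = 0.316806
g(1.983194) = 0.039373
x₃ = 1.983194 − 0.039373·(-0.316806)/(0.575901) = 2.004853;  |Δ| = 0.021659
g(2.004853) = 0.004193
x₄ = 2.004853 − 0.004193·(0.021659)/(-0.035181) = 2.007435;  |Δ| = 0.002581
|x₄ − x₃| = 0.002581 < 0.01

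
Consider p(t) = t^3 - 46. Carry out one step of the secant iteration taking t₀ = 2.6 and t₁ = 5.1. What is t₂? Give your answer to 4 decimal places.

p(2.6) = -28.424000, p(5.1) = 86.651000
t₂ = 5.100000 − 86.651000·(5.100000 − 2.600000) / (86.651000 − (-28.424000)) = 5.100000 − (216.627500)/(115.075000) = 3.217510

3.2175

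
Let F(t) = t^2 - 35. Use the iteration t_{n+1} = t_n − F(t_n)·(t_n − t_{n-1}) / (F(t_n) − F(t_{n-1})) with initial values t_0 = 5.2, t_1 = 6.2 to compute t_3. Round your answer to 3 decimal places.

5.916

F(5.2) = -7.96000, F(6.2) = 3.44000
t_2 = 6.20000 − 3.44000·(6.20000 − 5.20000) / (3.44000 − (-7.96000)) = 6.20000 − (3.44000)/(11.40000) = 5.89825
F(5.89825) = -0.21070
t_3 = 5.89825 − (-0.21070)·(5.89825 − 6.20000) / (-0.21070 − 3.44000) = 5.89825 − (0.06358)/(-3.65070) = 5.91566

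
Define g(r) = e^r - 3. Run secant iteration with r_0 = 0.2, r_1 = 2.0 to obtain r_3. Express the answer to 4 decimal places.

0.9465

g(0.2) = -1.778597, g(2.0) = 4.389056
r_2 = 2.000000 − 4.389056·(2.000000 − 0.200000) / (4.389056 − (-1.778597)) = 2.000000 − (7.900301)/(6.167653) = 0.719075
g(0.719075) = -0.947466
r_3 = 0.719075 − (-0.947466)·(0.719075 − 2.000000) / (-0.947466 − 4.389056) = 0.719075 − (1.213633)/(-5.336522) = 0.946495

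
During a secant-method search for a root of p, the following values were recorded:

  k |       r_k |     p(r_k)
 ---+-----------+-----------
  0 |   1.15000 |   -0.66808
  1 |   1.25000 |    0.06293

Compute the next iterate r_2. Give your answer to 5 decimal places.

r_2 = 1.25000 − 0.06293·(1.25000 − 1.15000) / (0.06293 − (-0.66808))
   = 1.25000 − (0.0062930)/(0.7310100) = 1.2413914

1.24139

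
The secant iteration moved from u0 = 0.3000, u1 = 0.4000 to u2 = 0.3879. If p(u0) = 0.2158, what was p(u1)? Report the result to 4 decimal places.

-0.0297

The secant line through (0.3000, 0.2158) and (0.4000, p(u1)) crosses zero at u2 = 0.3879.
So (0.3000, 0.2158), (0.4000, p(u1)), (0.3879, 0) are collinear:
p(u1) = 0.2158 · (0.4000 − 0.3879) / (0.3000 − 0.3879) = 0.2158 · (0.012100)/(-0.087900) = -0.029706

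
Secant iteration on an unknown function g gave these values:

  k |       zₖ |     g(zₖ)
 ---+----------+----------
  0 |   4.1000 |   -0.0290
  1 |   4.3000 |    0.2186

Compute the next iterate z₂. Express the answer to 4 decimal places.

4.1234

z₂ = 4.3000 − 0.2186·(4.3000 − 4.1000) / (0.2186 − (-0.0290))
   = 4.3000 − (0.043720)/(0.247600) = 4.123425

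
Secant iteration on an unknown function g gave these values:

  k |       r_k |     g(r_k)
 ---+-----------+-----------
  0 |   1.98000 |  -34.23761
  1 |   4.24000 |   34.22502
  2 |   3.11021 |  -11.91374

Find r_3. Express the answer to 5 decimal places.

r_3 = 3.11021 − (-11.91374)·(3.11021 − 4.24000) / (-11.91374 − 34.22502)
   = 3.11021 − (13.4600243)/(-46.1387600) = 3.4019392

3.40194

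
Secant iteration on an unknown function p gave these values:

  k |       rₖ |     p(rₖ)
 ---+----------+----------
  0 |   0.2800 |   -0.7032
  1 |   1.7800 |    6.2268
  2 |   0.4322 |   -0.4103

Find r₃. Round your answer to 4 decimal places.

0.5155

r₃ = 0.4322 − (-0.4103)·(0.4322 − 1.7800) / (-0.4103 − 6.2268)
   = 0.4322 − (0.553002)/(-6.637100) = 0.515520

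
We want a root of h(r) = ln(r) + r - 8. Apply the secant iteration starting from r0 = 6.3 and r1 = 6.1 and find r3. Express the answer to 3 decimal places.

h(6.3) = 0.14055, h(6.1) = -0.09171
r2 = 6.10000 − (-0.09171)·(6.10000 − 6.30000) / (-0.09171 − 0.14055) = 6.10000 − (0.01834)/(-0.23226) = 6.17897
h(6.17897) = 0.00012
r3 = 6.17897 − 0.00012·(6.17897 − 6.10000) / (0.00012 − (-0.09171)) = 6.17897 − (0.00001)/(0.09184) = 6.17887

6.179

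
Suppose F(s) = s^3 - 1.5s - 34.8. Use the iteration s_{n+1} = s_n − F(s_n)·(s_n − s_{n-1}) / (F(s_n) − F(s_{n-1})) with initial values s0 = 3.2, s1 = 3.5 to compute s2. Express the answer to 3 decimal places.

F(3.2) = -6.83200, F(3.5) = 2.82500
s2 = 3.50000 − 2.82500·(3.50000 − 3.20000) / (2.82500 − (-6.83200)) = 3.50000 − (0.84750)/(9.65700) = 3.41224

3.412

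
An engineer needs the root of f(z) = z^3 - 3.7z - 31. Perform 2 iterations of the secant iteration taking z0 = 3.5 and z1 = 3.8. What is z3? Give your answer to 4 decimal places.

3.5320

f(3.5) = -1.075000, f(3.8) = 9.812000
z2 = 3.800000 − 9.812000·(3.800000 − 3.500000) / (9.812000 − (-1.075000)) = 3.800000 − (2.943600)/(10.887000) = 3.529622
f(3.529622) = -0.086737
z3 = 3.529622 − (-0.086737)·(3.529622 − 3.800000) / (-0.086737 − 9.812000) = 3.529622 − (0.023452)/(-9.898737) = 3.531992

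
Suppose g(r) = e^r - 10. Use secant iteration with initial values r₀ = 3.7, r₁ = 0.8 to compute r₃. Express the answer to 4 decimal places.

3.3637

g(3.7) = 30.447304, g(0.8) = -7.774459
r₂ = 0.800000 − (-7.774459)·(0.800000 − 3.700000) / (-7.774459 − 30.447304) = 0.800000 − (22.545931)/(-38.221763) = 1.389872
g(1.389872) = -5.985666
r₃ = 1.389872 − (-5.985666)·(1.389872 − 0.800000) / (-5.985666 − (-7.774459)) = 1.389872 − (-3.530774)/(1.788793) = 3.363701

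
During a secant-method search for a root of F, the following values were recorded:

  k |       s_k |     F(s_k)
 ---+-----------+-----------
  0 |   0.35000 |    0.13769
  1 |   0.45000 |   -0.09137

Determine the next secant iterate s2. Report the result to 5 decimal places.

0.41011

s2 = 0.45000 − (-0.09137)·(0.45000 − 0.35000) / (-0.09137 − 0.13769)
   = 0.45000 − (-0.0091370)/(-0.2290600) = 0.4101109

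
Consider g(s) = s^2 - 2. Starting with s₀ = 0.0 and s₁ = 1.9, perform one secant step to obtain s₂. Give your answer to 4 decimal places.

1.0526

g(0.0) = -2.000000, g(1.9) = 1.610000
s₂ = 1.900000 − 1.610000·(1.900000 − 0.000000) / (1.610000 − (-2.000000)) = 1.900000 − (3.059000)/(3.610000) = 1.052632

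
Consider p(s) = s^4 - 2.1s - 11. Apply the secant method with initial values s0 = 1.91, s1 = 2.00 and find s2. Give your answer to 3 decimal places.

1.971

p(1.91) = -1.70237, p(2.00) = 0.80000
s2 = 2.00000 − 0.80000·(2.00000 − 1.91000) / (0.80000 − (-1.70237)) = 2.00000 − (0.07200)/(2.50237) = 1.97123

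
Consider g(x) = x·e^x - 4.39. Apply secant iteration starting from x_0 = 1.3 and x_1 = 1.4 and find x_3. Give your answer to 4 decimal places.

g(1.3) = 0.380086, g(1.4) = 1.287280
x_2 = 1.400000 − 1.287280·(1.400000 − 1.300000) / (1.287280 − 0.380086) = 1.400000 − (0.128728)/(0.907194) = 1.258103
g(1.258103) = 0.036939
x_3 = 1.258103 − 0.036939·(1.258103 − 1.400000) / (0.036939 − 1.287280) = 1.258103 − (-0.005242)/(-1.250341) = 1.253911

1.2539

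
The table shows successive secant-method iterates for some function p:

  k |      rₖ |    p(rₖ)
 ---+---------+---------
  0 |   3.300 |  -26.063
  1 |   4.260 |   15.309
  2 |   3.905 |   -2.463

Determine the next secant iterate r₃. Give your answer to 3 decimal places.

3.954

r₃ = 3.905 − (-2.463)·(3.905 − 4.260) / (-2.463 − 15.309)
   = 3.905 − (0.87436)/(-17.77200) = 3.95420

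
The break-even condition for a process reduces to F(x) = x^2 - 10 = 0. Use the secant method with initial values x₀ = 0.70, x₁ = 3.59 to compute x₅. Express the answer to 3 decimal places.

3.162

F(0.70) = -9.51000, F(3.59) = 2.88810
x₂ = 3.59000 − 2.88810·(3.59000 − 0.70000) / (2.88810 − (-9.51000)) = 3.59000 − (8.34661)/(12.39810) = 2.91678
F(2.91678) = -1.49238
x₃ = 2.91678 − (-1.49238)·(2.91678 − 3.59000) / (-1.49238 − 2.88810) = 2.91678 − (1.00469)/(-4.38048) = 3.14614
F(3.14614) = -0.10180
x₄ = 3.14614 − (-0.10180)·(3.14614 − 2.91678) / (-0.10180 − (-1.49238)) = 3.14614 − (-0.02335)/(1.39057) = 3.16293
F(3.16293) = 0.00413
x₅ = 3.16293 − 0.00413·(3.16293 − 3.14614) / (0.00413 − (-0.10180)) = 3.16293 − (0.00007)/(0.10594) = 3.16228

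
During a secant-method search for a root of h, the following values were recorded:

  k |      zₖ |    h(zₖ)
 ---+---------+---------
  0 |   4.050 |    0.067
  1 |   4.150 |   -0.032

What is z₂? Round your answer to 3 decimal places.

4.118

z₂ = 4.150 − (-0.032)·(4.150 − 4.050) / (-0.032 − 0.067)
   = 4.150 − (-0.00320)/(-0.09900) = 4.11768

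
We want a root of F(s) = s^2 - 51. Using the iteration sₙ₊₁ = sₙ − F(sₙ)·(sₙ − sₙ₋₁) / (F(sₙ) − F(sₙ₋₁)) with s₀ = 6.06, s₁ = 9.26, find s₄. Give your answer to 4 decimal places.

F(6.06) = -14.276400, F(9.26) = 34.747600
s₂ = 9.260000 − 34.747600·(9.260000 − 6.060000) / (34.747600 − (-14.276400)) = 9.260000 − (111.192320)/(49.024000) = 6.991880
F(6.991880) = -2.113616
s₃ = 6.991880 − (-2.113616)·(6.991880 − 9.260000) / (-2.113616 − 34.747600) = 6.991880 − (4.793934)/(-36.861216) = 7.121933
F(7.121933) = -0.278063
s₄ = 7.121933 − (-0.278063)·(7.121933 − 6.991880) / (-0.278063 − (-2.113616)) = 7.121933 − (-0.036163)/(1.835552) = 7.141635

7.1416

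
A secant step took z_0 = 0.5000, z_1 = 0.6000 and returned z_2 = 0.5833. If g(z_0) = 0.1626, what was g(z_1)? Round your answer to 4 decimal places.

-0.0326

The secant line through (0.5000, 0.1626) and (0.6000, g(z_1)) crosses zero at z_2 = 0.5833.
So (0.5000, 0.1626), (0.6000, g(z_1)), (0.5833, 0) are collinear:
g(z_1) = 0.1626 · (0.6000 − 0.5833) / (0.5000 − 0.5833) = 0.1626 · (0.016700)/(-0.083300) = -0.032598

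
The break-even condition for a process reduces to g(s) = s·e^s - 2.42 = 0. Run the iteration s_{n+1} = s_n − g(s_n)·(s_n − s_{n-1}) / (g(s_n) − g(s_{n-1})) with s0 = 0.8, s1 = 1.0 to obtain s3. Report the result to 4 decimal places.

g(0.8) = -0.639567, g(1.0) = 0.298282
s2 = 1.000000 − 0.298282·(1.000000 − 0.800000) / (0.298282 − (-0.639567)) = 1.000000 − (0.059656)/(0.937849) = 0.936390
g(0.936390) = -0.031496
s3 = 0.936390 − (-0.031496)·(0.936390 − 1.000000) / (-0.031496 − 0.298282) = 0.936390 − (0.002003)/(-0.329778) = 0.942465

0.9425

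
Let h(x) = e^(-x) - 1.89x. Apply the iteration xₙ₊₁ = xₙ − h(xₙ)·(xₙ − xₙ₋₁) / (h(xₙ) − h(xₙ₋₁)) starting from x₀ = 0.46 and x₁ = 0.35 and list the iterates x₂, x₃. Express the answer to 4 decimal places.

0.3669, 0.3667

h(0.46) = -0.238116, h(0.35) = 0.043188
x₂ = 0.350000 − 0.043188·(0.350000 − 0.460000) / (0.043188 − (-0.238116)) = 0.350000 − (-0.004751)/(0.281304) = 0.366888
h(0.366888) = -0.000531
x₃ = 0.366888 − (-0.000531)·(0.366888 − 0.350000) / (-0.000531 − 0.043188) = 0.366888 − (-0.000009)/(-0.043719) = 0.366683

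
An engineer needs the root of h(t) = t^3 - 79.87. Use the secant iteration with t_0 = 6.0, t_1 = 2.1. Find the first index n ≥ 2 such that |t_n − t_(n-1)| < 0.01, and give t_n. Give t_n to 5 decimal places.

n = 7, t_n = 4.30653

h(6.0) = 136.1300000, h(2.1) = -70.6090000
t_2 = 2.1000000 − (-70.6090000)·(-3.9000000)/(-206.7390000) = 3.4319940;  |Δ| = 1.3319940
h(3.4319940) = -39.4459757
t_3 = 3.4319940 − (-39.4459757)·(1.3319940)/(31.1630243) = 5.1180242;  |Δ| = 1.6860302
h(5.1180242) = 54.1924057
t_4 = 5.1180242 − 54.1924057·(1.6860302)/(93.6383815) = 4.1422487;  |Δ| = 0.9757755
h(4.1422487) = -8.7963653
t_5 = 4.1422487 − (-8.7963653)·(-0.9757755)/(-62.9887711) = 4.2785155;  |Δ| = 0.1362668
h(4.2785155) = -1.5487988
t_6 = 4.2785155 − (-1.5487988)·(0.1362668)/(7.2475665) = 4.3076356;  |Δ| = 0.0291201
h(4.3076356) = 0.0613010
t_7 = 4.3076356 − 0.0613010·(0.0291201)/(1.6100998) = 4.3065269;  |Δ| = 0.0011087
|t_7 − t_6| = 0.0011087 < 0.01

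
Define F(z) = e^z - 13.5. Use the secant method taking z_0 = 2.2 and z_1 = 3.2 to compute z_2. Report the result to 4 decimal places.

F(2.2) = -4.474987, F(3.2) = 11.032530
z_2 = 3.200000 − 11.032530·(3.200000 − 2.200000) / (11.032530 − (-4.474987)) = 3.200000 − (11.032530)/(15.507517) = 2.488569

2.4886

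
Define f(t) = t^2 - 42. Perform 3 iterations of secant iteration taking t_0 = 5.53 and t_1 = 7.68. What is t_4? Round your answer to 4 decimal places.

6.4808

f(5.53) = -11.419100, f(7.68) = 16.982400
t_2 = 7.680000 − 16.982400·(7.680000 − 5.530000) / (16.982400 − (-11.419100)) = 7.680000 − (36.512160)/(28.401500) = 6.394428
f(6.394428) = -1.111285
t_3 = 6.394428 − (-1.111285)·(6.394428 − 7.680000) / (-1.111285 − 16.982400) = 6.394428 − (1.428636)/(-18.093685) = 6.473386
f(6.473386) = -0.095271
t_4 = 6.473386 − (-0.095271)·(6.473386 − 6.394428) / (-0.095271 − (-1.111285)) = 6.473386 − (-0.007522)/(1.016013) = 6.480790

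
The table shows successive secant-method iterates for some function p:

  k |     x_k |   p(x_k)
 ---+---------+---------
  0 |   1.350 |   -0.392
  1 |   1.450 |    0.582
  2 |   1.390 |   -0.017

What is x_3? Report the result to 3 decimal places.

1.392

x_3 = 1.390 − (-0.017)·(1.390 − 1.450) / (-0.017 − 0.582)
   = 1.390 − (0.00102)/(-0.59900) = 1.39170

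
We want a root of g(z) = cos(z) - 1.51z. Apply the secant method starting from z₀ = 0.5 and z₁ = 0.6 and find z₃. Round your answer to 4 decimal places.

0.5608

g(0.5) = 0.122583, g(0.6) = -0.080664
z₂ = 0.600000 − (-0.080664)·(0.600000 − 0.500000) / (-0.080664 − 0.122583) = 0.600000 − (-0.008066)/(-0.203247) = 0.560312
g(0.560312) = 0.001018
z₃ = 0.560312 − 0.001018·(0.560312 − 0.600000) / (0.001018 − (-0.080664)) = 0.560312 − (-0.000040)/(0.081682) = 0.560807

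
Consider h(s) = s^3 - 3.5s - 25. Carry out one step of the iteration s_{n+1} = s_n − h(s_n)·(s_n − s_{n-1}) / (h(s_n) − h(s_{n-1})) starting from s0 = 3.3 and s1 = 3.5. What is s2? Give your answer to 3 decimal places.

h(3.3) = -0.61300, h(3.5) = 5.62500
s2 = 3.50000 − 5.62500·(3.50000 − 3.30000) / (5.62500 − (-0.61300)) = 3.50000 − (1.12500)/(6.23800) = 3.31965

3.320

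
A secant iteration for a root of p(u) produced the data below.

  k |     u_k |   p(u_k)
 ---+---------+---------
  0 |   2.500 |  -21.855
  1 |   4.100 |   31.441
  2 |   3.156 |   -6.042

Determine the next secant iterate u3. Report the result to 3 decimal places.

3.308

u3 = 3.156 − (-6.042)·(3.156 − 4.100) / (-6.042 − 31.441)
   = 3.156 − (5.70365)/(-37.48300) = 3.30817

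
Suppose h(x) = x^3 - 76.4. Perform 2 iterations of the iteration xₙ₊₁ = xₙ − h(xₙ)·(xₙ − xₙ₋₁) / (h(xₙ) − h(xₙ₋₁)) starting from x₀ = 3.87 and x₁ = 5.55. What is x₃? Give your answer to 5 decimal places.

4.21782

h(3.87) = -18.4393970, h(5.55) = 94.5538750
x₂ = 5.5500000 − 94.5538750·(5.5500000 − 3.8700000) / (94.5538750 − (-18.4393970)) = 5.5500000 − (158.8505100)/(112.9932720) = 4.1441596
h(4.1441596) = -5.2279609
x₃ = 4.1441596 − (-5.2279609)·(4.1441596 − 5.5500000) / (-5.2279609 − 94.5538750) = 4.1441596 − (7.3496788)/(-99.7818359) = 4.2178171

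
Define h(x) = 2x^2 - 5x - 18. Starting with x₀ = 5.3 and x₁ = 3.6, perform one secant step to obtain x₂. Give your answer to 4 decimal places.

4.3875

h(5.3) = 11.680000, h(3.6) = -10.080000
x₂ = 3.600000 − (-10.080000)·(3.600000 − 5.300000) / (-10.080000 − 11.680000) = 3.600000 − (17.136000)/(-21.760000) = 4.387500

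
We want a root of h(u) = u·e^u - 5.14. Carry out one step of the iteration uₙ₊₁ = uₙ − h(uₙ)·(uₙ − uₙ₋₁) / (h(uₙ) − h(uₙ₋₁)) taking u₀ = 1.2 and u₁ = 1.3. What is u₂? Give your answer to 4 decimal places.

1.3471

h(1.2) = -1.155860, h(1.3) = -0.369914
u₂ = 1.300000 − (-0.369914)·(1.300000 − 1.200000) / (-0.369914 − (-1.155860)) = 1.300000 − (-0.036991)/(0.785945) = 1.347066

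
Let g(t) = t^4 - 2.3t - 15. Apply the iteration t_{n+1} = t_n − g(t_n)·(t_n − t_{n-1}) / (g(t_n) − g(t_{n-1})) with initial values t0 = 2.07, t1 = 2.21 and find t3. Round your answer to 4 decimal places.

g(2.07) = -1.400632, g(2.21) = 3.771433
t2 = 2.210000 − 3.771433·(2.210000 − 2.070000) / (3.771433 − (-1.400632)) = 2.210000 − (0.528001)/(5.172065) = 2.107913
g(2.107913) = -0.105310
t3 = 2.107913 − (-0.105310)·(2.107913 − 2.210000) / (-0.105310 − 3.771433) = 2.107913 − (0.010751)/(-3.876743) = 2.110686

2.1107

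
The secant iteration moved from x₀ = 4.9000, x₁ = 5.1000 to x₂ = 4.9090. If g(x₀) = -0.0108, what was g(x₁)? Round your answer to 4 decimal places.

0.2292

The secant line through (4.9000, -0.0108) and (5.1000, g(x₁)) crosses zero at x₂ = 4.9090.
So (4.9000, -0.0108), (5.1000, g(x₁)), (4.9090, 0) are collinear:
g(x₁) = -0.0108 · (5.1000 − 4.9090) / (4.9000 − 4.9090) = -0.0108 · (0.191000)/(-0.009000) = 0.229200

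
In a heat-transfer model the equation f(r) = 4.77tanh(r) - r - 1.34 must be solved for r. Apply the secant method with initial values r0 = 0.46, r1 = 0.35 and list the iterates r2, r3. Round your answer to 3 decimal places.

f(0.46) = 0.25150, f(0.35) = -0.08549
r2 = 0.35000 − (-0.08549)·(0.35000 − 0.46000) / (-0.08549 − 0.25150) = 0.35000 − (0.00940)/(-0.33699) = 0.37791
f(0.37791) = 0.00352
r3 = 0.37791 − 0.00352·(0.37791 − 0.35000) / (0.00352 − (-0.08549)) = 0.37791 − (0.00010)/(0.08901) = 0.37680

0.378, 0.377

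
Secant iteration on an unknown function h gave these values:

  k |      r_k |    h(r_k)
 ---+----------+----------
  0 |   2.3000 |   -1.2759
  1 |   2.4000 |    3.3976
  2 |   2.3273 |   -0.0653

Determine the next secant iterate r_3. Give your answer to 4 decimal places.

2.3287

r_3 = 2.3273 − (-0.0653)·(2.3273 − 2.4000) / (-0.0653 − 3.3976)
   = 2.3273 − (0.004747)/(-3.462900) = 2.328671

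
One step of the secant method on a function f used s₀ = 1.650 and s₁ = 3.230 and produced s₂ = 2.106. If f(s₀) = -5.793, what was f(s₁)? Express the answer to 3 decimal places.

14.279

The secant line through (1.650, -5.793) and (3.230, f(s₁)) crosses zero at s₂ = 2.106.
So (1.650, -5.793), (3.230, f(s₁)), (2.106, 0) are collinear:
f(s₁) = -5.793 · (3.230 − 2.106) / (1.650 − 2.106) = -5.793 · (1.12400)/(-0.45600) = 14.27924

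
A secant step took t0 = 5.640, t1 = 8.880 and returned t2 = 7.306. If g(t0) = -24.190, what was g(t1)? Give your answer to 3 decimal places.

The secant line through (5.640, -24.190) and (8.880, g(t1)) crosses zero at t2 = 7.306.
So (5.640, -24.190), (8.880, g(t1)), (7.306, 0) are collinear:
g(t1) = -24.190 · (8.880 − 7.306) / (5.640 − 7.306) = -24.190 · (1.57400)/(-1.66600) = 22.85418

22.854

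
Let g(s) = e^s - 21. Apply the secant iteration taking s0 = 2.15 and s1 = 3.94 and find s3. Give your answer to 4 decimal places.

g(2.15) = -12.415142, g(3.94) = 30.418601
s2 = 3.940000 − 30.418601·(3.940000 − 2.150000) / (30.418601 − (-12.415142)) = 3.940000 − (54.449296)/(42.833743) = 2.668822
g(2.668822) = -6.577026
s3 = 2.668822 − (-6.577026)·(2.668822 − 3.940000) / (-6.577026 − 30.418601) = 2.668822 − (8.360568)/(-36.995627) = 2.894810

2.8948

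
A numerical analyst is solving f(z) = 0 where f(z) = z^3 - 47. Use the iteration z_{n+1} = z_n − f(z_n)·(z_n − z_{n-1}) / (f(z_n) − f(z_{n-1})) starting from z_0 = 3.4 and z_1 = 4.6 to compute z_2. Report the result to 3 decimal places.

3.559

f(3.4) = -7.69600, f(4.6) = 50.33600
z_2 = 4.60000 − 50.33600·(4.60000 − 3.40000) / (50.33600 − (-7.69600)) = 4.60000 − (60.40320)/(58.03200) = 3.55914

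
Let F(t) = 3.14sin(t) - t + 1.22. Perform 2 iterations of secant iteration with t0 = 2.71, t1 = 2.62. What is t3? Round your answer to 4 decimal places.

F(2.71) = -0.176482, F(2.62) = 0.164542
t2 = 2.620000 − 0.164542·(2.620000 − 2.710000) / (0.164542 − (-0.176482)) = 2.620000 − (-0.014809)/(0.341023) = 2.663424
F(2.663424) = 0.001458
t3 = 2.663424 − 0.001458·(2.663424 − 2.620000) / (0.001458 − 0.164542) = 2.663424 − (0.000063)/(-0.163084) = 2.663813

2.6638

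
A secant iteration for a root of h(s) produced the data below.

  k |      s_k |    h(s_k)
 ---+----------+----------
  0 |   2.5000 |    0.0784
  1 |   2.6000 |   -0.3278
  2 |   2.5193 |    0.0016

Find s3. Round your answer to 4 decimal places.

s3 = 2.5193 − 0.0016·(2.5193 − 2.6000) / (0.0016 − (-0.3278))
   = 2.5193 − (-0.000129)/(0.329400) = 2.519692

2.5197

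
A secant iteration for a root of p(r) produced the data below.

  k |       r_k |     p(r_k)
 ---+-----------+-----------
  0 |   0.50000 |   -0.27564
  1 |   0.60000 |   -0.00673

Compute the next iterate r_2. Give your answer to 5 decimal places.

r_2 = 0.60000 − (-0.00673)·(0.60000 − 0.50000) / (-0.00673 − (-0.27564))
   = 0.60000 − (-0.0006730)/(0.2689100) = 0.6025027

0.60250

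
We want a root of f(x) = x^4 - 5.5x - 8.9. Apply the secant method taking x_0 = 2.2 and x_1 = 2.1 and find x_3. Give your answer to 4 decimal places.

2.1310

f(2.2) = 2.425600, f(2.1) = -1.001900
x_2 = 2.100000 − (-1.001900)·(2.100000 − 2.200000) / (-1.001900 − 2.425600) = 2.100000 − (0.100190)/(-3.427500) = 2.129231
f(2.129231) = -0.057011
x_3 = 2.129231 − (-0.057011)·(2.129231 − 2.100000) / (-0.057011 − (-1.001900)) = 2.129231 − (-0.001666)/(0.944889) = 2.130995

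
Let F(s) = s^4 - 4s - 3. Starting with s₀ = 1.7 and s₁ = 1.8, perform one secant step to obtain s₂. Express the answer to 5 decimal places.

F(1.7) = -1.4479000, F(1.8) = 0.2976000
s₂ = 1.8000000 − 0.2976000·(1.8000000 − 1.7000000) / (0.2976000 − (-1.4479000)) = 1.8000000 − (0.0297600)/(1.7455000) = 1.7829504

1.78295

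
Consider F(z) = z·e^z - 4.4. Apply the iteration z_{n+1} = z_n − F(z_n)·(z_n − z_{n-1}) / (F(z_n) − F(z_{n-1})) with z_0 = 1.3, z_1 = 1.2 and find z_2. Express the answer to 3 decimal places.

F(1.3) = 0.37009, F(1.2) = -0.41586
z_2 = 1.20000 − (-0.41586)·(1.20000 − 1.30000) / (-0.41586 − 0.37009) = 1.20000 − (0.04159)/(-0.78595) = 1.25291

1.253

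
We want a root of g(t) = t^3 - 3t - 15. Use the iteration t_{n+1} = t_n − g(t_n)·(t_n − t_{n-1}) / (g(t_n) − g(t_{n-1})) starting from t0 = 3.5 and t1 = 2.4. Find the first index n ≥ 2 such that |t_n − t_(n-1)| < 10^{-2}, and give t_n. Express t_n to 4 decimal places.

g(3.5) = 17.375000, g(2.4) = -8.376000
t2 = 2.400000 − (-8.376000)·(-1.100000)/(-25.751000) = 2.757796;  |Δ| = 0.357796
g(2.757796) = -2.299143
t3 = 2.757796 − (-2.299143)·(0.357796)/(6.076857) = 2.893166;  |Δ| = 0.135370
g(2.893166) = 0.537481
t4 = 2.893166 − 0.537481·(0.135370)/(2.836624) = 2.867516;  |Δ| = 0.025650
g(2.867516) = -0.023974
t5 = 2.867516 − (-0.023974)·(-0.025650)/(-0.561454) = 2.868611;  |Δ| = 0.001095
|t5 − t4| = 0.001095 < 10^{-2}

n = 5, t_n = 2.8686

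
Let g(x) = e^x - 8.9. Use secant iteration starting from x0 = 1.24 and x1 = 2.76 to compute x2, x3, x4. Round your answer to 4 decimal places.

g(1.24) = -5.444387, g(2.76) = 6.899843
x2 = 2.760000 − 6.899843·(2.760000 − 1.240000) / (6.899843 − (-5.444387)) = 2.760000 − (10.487761)/(12.344229) = 1.910392
g(1.910392) = -2.144266
x3 = 1.910392 − (-2.144266)·(1.910392 − 2.760000) / (-2.144266 − 6.899843) = 1.910392 − (1.821787)/(-9.044109) = 2.111825
g(2.111825) = -0.636691
x4 = 2.111825 − (-0.636691)·(2.111825 − 1.910392) / (-0.636691 − (-2.144266)) = 2.111825 − (-0.128251)/(1.507575) = 2.196896

1.9104, 2.1118, 2.1969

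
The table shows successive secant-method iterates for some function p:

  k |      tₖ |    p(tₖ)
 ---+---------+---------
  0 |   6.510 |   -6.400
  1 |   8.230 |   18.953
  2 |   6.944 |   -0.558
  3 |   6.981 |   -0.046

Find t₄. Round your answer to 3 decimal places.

6.984

t₄ = 6.981 − (-0.046)·(6.981 − 6.944) / (-0.046 − (-0.558))
   = 6.981 − (-0.00170)/(0.51200) = 6.98432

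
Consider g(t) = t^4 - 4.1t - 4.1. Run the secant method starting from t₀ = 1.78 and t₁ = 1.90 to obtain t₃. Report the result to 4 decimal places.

g(1.78) = -1.359241, g(1.90) = 1.142100
t₂ = 1.900000 − 1.142100·(1.900000 − 1.780000) / (1.142100 − (-1.359241)) = 1.900000 − (0.137052)/(2.501341) = 1.845209
g(1.845209) = -0.072728
t₃ = 1.845209 − (-0.072728)·(1.845209 − 1.900000) / (-0.072728 − 1.142100) = 1.845209 − (0.003985)/(-1.214828) = 1.848489

1.8485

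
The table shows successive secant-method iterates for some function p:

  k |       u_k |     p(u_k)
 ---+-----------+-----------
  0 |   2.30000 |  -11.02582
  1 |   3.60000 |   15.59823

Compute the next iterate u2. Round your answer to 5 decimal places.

2.83837

u2 = 3.60000 − 15.59823·(3.60000 − 2.30000) / (15.59823 − (-11.02582))
   = 3.60000 − (20.2776990)/(26.6240500) = 2.8383691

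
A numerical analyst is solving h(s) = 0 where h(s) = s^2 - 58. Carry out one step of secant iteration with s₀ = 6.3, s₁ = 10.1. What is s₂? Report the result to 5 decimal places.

h(6.3) = -18.3100000, h(10.1) = 44.0100000
s₂ = 10.1000000 − 44.0100000·(10.1000000 − 6.3000000) / (44.0100000 − (-18.3100000)) = 10.1000000 − (167.2380000)/(62.3200000) = 7.4164634

7.41646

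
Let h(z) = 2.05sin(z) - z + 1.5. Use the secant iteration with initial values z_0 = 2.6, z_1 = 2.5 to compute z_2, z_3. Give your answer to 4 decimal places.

h(2.6) = -0.043222, h(2.5) = 0.226868
z_2 = 2.500000 − 0.226868·(2.500000 − 2.600000) / (0.226868 − (-0.043222)) = 2.500000 − (-0.022687)/(0.270090) = 2.583997
h(2.583997) = 0.000755
z_3 = 2.583997 − 0.000755·(2.583997 − 2.500000) / (0.000755 − 0.226868) = 2.583997 − (0.000063)/(-0.226113) = 2.584278

2.5840, 2.5843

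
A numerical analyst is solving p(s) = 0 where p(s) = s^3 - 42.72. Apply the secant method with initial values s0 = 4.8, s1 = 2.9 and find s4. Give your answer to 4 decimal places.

p(4.8) = 67.872000, p(2.9) = -18.331000
s2 = 2.900000 − (-18.331000)·(2.900000 − 4.800000) / (-18.331000 − 67.872000) = 2.900000 − (34.828900)/(-86.203000) = 3.304034
p(3.304034) = -6.651064
s3 = 3.304034 − (-6.651064)·(3.304034 − 2.900000) / (-6.651064 − (-18.331000)) = 3.304034 − (-2.687253)/(11.679936) = 3.534108
p(3.534108) = 1.420716
s4 = 3.534108 − 1.420716·(3.534108 − 3.304034) / (1.420716 − (-6.651064)) = 3.534108 − (0.326870)/(8.071780) = 3.493612

3.4936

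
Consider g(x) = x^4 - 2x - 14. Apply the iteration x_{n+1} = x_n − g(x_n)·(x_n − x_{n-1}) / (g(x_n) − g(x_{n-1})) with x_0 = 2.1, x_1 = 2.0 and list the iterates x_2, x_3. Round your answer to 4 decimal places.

g(2.1) = 1.248100, g(2.0) = -2.000000
x_2 = 2.000000 − (-2.000000)·(2.000000 − 2.100000) / (-2.000000 − 1.248100) = 2.000000 − (0.200000)/(-3.248100) = 2.061574
g(2.061574) = -0.059890
x_3 = 2.061574 − (-0.059890)·(2.061574 − 2.000000) / (-0.059890 − (-2.000000)) = 2.061574 − (-0.003688)/(1.940110) = 2.063475

2.0616, 2.0635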